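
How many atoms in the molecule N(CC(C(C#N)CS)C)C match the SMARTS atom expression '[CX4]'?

6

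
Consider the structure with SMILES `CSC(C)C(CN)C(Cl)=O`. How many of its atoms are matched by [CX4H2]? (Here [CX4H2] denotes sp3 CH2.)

1

The query [CX4H2] means: sp3 carbon (X4) with exactly two hydrogens.
Check the 10 heavy atoms by environment: 1× C (H2, X4) → match; 2× C (H1, X4) → no; 2× C (H3, X4) → no; 1× C (H0, X3) → no; 1× O (H0, X1) → no; 1× Cl (H0, X1) → no; 1× S (H0, X2) → no; 1× N (H2, X3) → no.
That gives 1 matching atom.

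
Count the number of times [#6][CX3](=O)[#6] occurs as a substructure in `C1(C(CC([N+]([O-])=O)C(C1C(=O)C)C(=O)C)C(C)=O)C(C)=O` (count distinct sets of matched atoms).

[#6][CX3](=O)[#6] is the SMARTS for a ketone: a carbonyl carbon (no H) flanked by two carbons.
The molecule carries 4 separate instances of an acetyl/ketone group (-C(=O)CH3) meeting every constraint; each maps to a distinct set of atoms, giving 4 matches.

4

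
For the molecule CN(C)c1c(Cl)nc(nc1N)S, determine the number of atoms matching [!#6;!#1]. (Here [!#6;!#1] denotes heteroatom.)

6

Check the 12 heavy atoms by environment: 2× n (aromatic) → match; 4× c (aromatic) → no; 2× N → match; 2× C → no; 1× Cl → match; 1× S → match.
Summing the matching environments: 2 + 2 + 1 + 1 = 6 matching atoms.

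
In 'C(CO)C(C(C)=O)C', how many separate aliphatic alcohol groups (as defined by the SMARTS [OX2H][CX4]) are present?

1

[OX2H][CX4] is the SMARTS for an aliphatic alcohol: a hydroxyl oxygen bound to an sp3 (X4) carbon.
Exactly one fragment in the molecule meets all constraints, giving 1 match.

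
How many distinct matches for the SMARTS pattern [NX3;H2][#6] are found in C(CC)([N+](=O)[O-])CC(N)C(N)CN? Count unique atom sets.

3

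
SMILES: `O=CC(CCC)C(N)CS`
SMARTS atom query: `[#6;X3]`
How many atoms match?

1

The query [#6;X3] means: any carbon (aromatic or not) with three total connections.
Check the 10 heavy atoms by environment: 6× C (X4) → no; 1× C (X3) → match; 1× O (X1) → no; 1× N (X3) → no; 1× S (X2) → no.
That gives 1 matching atom.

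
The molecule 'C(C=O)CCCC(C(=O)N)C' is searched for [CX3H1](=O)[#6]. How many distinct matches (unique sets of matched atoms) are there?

[CX3H1](=O)[#6] is the SMARTS for an aldehyde: an sp2 carbon with one H, double-bonded to O and single-bonded to carbon.
Exactly one fragment in the molecule meets all constraints, giving 1 match.

1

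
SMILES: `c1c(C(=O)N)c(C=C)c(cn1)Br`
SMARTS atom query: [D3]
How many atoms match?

4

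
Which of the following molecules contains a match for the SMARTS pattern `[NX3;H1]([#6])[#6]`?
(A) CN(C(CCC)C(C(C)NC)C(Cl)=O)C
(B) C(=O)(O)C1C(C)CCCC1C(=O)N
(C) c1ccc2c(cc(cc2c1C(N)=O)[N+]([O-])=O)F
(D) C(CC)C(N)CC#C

A

[NX3;H1]([#6])[#6] describes a trivalent nitrogen with one H, bonded to two carbons (a secondary amine).
(A) contains an N-methylamino group (-NHCH3), which satisfies every atom and bond constraint.
(B) has a primary amide (-C(=O)NH2) but the -C(=O)NH2 nitrogen has H2, not H1.
(C) has a primary amide (-C(=O)NH2) but the -C(=O)NH2 nitrogen has H2, not H1.
(D) has a primary amino group (-NH2) but the nitrogen has H2 and only one carbon neighbour.
So the answer is (A).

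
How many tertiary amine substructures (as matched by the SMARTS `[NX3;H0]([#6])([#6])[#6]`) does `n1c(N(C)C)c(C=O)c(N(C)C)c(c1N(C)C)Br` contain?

3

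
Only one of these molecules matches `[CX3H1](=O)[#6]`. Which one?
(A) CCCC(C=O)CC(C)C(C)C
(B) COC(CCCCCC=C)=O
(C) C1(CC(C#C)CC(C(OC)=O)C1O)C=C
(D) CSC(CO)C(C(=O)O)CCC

A

[CX3H1](=O)[#6] describes an sp2 carbon with one H, double-bonded to O and single-bonded to carbon (an aldehyde).
(A) contains an aldehyde (-CHO), which satisfies every atom and bond constraint.
(B) has a methyl-ester group (-C(=O)OCH3) but the carbonyl carbon has H0, not H1.
(C) has a methyl-ester group (-C(=O)OCH3) but the carbonyl carbon has H0, not H1.
(D) has a carboxylic acid group (-C(=O)OH) but the carbonyl carbon has H0 and is bonded to O, not H1.
So the answer is (A).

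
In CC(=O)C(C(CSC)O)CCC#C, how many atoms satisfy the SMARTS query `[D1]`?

The query [D1] means: atom with exactly one heavy-atom neighbour (degree 1).
Check the 13 heavy atoms by environment: 4× C (D2) → no; 3× C (D3) → no; 1× S (D2) → no; 3× C (D1) → match; 2× O (D1) → match.
Summing the matching environments: 3 + 2 = 5 matching atoms.

5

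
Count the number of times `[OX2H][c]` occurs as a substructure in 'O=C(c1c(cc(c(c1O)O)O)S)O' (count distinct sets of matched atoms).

[OX2H][c] is the SMARTS for a phenol: a hydroxyl oxygen attached to an aromatic carbon.
The molecule carries 3 separate instances of a hydroxyl group (-OH) meeting every constraint; each maps to a distinct set of atoms, giving 3 matches.

3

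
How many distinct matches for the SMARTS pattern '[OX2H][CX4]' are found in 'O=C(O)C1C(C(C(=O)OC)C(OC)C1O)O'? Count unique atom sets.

2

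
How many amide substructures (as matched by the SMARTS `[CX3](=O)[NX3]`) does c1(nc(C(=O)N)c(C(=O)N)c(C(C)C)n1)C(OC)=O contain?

2

[CX3](=O)[NX3] is the SMARTS for an amide: a carbonyl carbon bonded to a trivalent nitrogen.
The molecule carries 2 separate instances of a primary amide (-C(=O)NH2) meeting every constraint; each maps to a distinct set of atoms, giving 2 matches.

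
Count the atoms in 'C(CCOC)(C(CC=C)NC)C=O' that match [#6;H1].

4

The query [#6;H1] means: any carbon bearing exactly one hydrogen.
Check the 13 heavy atoms by environment: 4× C (H2) → no; 4× C (H1) → match; 2× O (H0) → no; 2× C (H3) → no; 1× N (H1) → no.
That gives 4 matching atoms.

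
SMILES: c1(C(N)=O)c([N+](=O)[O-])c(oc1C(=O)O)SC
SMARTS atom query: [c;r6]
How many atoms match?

The query [c;r6] means: aromatic carbon that belongs to a six-membered ring.
Check the 16 heavy atoms by environment: 1× o (aromatic, in 5-ring) → no; 4× c (aromatic, in 5-ring) → no; 3× C (acyclic) → no; 4× O (acyclic) → no; 1× S (acyclic) → no; 1× N (acyclic) → no; 1× N (charge +1, acyclic) → no; 1× O (charge -1, acyclic) → no.
No environment satisfies the query, so 0 matching atoms.

0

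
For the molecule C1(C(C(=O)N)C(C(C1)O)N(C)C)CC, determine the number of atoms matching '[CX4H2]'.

2

The query [CX4H2] means: sp3 carbon (X4) with exactly two hydrogens.
Check the 14 heavy atoms by environment: 4× C (H1, X4) → no; 2× C (H2, X4) → match; 1× C (H0, X3) → no; 1× O (H0, X1) → no; 1× N (H2, X3) → no; 1× O (H1, X2) → no; 1× N (H0, X3) → no; 3× C (H3, X4) → no.
That gives 2 matching atoms.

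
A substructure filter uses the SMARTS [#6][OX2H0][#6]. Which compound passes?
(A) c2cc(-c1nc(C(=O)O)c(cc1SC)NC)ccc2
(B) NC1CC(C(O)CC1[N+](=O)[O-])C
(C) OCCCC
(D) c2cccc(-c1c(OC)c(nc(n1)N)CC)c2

D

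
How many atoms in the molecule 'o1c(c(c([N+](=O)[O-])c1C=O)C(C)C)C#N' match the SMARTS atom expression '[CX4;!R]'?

3

The query [CX4;!R] means: aliphatic carbon with four total connections, not in a ring.
Check the 15 heavy atoms by environment: 1× o (aromatic, X2, in 5-ring) → no; 4× c (aromatic, X3, in 5-ring) → no; 1× C (X3, acyclic) → no; 2× O (X1, acyclic) → no; 1× C (X2, acyclic) → no; 1× N (X1, acyclic) → no; 3× C (X4, acyclic) → match; 1× N (charge +1, X3, acyclic) → no; 1× O (charge -1, X1, acyclic) → no.
That gives 3 matching atoms.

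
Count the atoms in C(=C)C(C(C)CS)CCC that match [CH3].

2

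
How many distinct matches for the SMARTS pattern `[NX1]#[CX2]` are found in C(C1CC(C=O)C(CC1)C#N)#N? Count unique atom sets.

2

[NX1]#[CX2] is the SMARTS for a nitrile: a nitrogen triple-bonded to a two-connected carbon.
The molecule carries 2 separate instances of a nitrile (-C#N) meeting every constraint; each maps to a distinct set of atoms, giving 2 matches.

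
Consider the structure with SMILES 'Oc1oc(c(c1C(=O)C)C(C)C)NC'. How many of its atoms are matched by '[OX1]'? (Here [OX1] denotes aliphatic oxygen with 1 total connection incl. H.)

Check the 14 heavy atoms by environment: 1× o (aromatic, X2) → no; 4× c (aromatic, X3) → no; 5× C (X4) → no; 1× O (X2) → no; 1× C (X3) → no; 1× O (X1) → match; 1× N (X3) → no.
That gives 1 matching atom.

1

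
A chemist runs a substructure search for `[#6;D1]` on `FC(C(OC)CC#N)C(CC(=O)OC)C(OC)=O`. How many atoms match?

3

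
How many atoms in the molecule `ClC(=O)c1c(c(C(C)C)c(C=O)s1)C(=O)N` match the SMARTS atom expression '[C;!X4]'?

The query [C;!X4] means: aliphatic carbon that does not have four total connections.
Check the 16 heavy atoms by environment: 1× s (aromatic, X2) → no; 4× c (aromatic, X3) → no; 3× C (X4) → no; 3× C (X3) → match; 3× O (X1) → no; 1× Cl (X1) → no; 1× N (X3) → no.
That gives 3 matching atoms.

3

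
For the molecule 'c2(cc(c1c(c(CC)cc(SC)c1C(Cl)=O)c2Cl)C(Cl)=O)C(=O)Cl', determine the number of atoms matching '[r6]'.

The query [r6] means: r6 matches atoms in a six-membered ring.
Check the 24 heavy atoms by environment: 10× c (aromatic, in 6-ring) → match; 6× C (acyclic) → no; 3× O (acyclic) → no; 4× Cl (acyclic) → no; 1× S (acyclic) → no.
That gives 10 matching atoms.

10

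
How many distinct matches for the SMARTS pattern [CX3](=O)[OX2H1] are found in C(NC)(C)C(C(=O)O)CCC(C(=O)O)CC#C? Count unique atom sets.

[CX3](=O)[OX2H1] is the SMARTS for a carboxylic acid: an sp2 carbon double-bonded to O and single-bonded to an -OH oxygen.
The molecule carries 2 separate instances of a carboxylic acid group (-C(=O)OH) meeting every constraint; each maps to a distinct set of atoms, giving 2 matches.

2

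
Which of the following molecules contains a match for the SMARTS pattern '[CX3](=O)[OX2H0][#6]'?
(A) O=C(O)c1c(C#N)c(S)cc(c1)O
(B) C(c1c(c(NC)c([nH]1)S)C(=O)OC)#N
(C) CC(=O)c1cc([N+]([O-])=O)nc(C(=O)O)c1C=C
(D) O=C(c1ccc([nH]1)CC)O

[CX3](=O)[OX2H0][#6] describes a carbonyl carbon bonded to an oxygen that is itself bonded to carbon (no H on that O) (an ester).
(A) has a carboxylic acid group (-C(=O)OH) but the singly-bonded O carries H (OX2H1, not H0).
(B) contains a methyl-ester group (-C(=O)OCH3), which satisfies every atom and bond constraint.
(C) has a carboxylic acid group (-C(=O)OH) but the singly-bonded O carries H (OX2H1, not H0).
(D) has a carboxylic acid group (-C(=O)OH) but the singly-bonded O carries H (OX2H1, not H0).
So the answer is (B).

B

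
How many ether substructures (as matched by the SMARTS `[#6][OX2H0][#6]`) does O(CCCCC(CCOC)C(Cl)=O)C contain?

[#6][OX2H0][#6] is the SMARTS for an ether: an aliphatic oxygen bridging two carbons with no H on the oxygen.
The molecule carries 2 separate instances of a methoxy ether (-OCH3) meeting every constraint; each maps to a distinct set of atoms, giving 2 matches.

2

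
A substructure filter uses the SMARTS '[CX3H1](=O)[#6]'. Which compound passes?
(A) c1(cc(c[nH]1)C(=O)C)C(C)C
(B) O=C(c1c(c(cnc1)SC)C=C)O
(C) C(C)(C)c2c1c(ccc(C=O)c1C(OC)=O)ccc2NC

[CX3H1](=O)[#6] describes an sp2 carbon with one H, double-bonded to O and single-bonded to carbon (an aldehyde).
(A) has an acetyl/ketone group (-C(=O)CH3) but the carbonyl carbon has H0 (two carbon neighbours), not H1.
(B) has a carboxylic acid group (-C(=O)OH) but the carbonyl carbon has H0 and is bonded to O, not H1.
(C) contains an aldehyde (-CHO), which satisfies every atom and bond constraint.
So the answer is (C).

C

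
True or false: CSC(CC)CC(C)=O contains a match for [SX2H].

False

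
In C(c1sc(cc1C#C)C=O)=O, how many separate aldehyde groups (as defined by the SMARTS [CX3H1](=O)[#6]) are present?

2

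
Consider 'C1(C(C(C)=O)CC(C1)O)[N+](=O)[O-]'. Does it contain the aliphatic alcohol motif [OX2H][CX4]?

The pattern [OX2H][CX4] describes a hydroxyl oxygen bound to an sp3 (X4) carbon — an aliphatic alcohol.
The molecule carries a hydroxyl group (-OH), whose atoms satisfy every constraint of the query, so the pattern matches.

Yes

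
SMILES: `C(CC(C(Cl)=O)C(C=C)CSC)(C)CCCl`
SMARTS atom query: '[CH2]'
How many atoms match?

5

The query [CH2] means: aliphatic carbon with exactly two hydrogens.
Check the 16 heavy atoms by environment: 5× C (H2) → match; 4× C (H1) → no; 1× S (H0) → no; 2× C (H3) → no; 2× Cl (H0) → no; 1× C (H0) → no; 1× O (H0) → no.
That gives 5 matching atoms.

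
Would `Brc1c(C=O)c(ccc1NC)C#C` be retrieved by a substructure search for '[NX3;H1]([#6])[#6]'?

Yes

The pattern [NX3;H1]([#6])[#6] describes a trivalent nitrogen with one H, bonded to two carbons — a secondary amine.
The molecule carries an N-methylamino group (-NHCH3), whose atoms satisfy every constraint of the query, so the pattern matches.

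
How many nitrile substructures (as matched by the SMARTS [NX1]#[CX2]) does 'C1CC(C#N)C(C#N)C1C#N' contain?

[NX1]#[CX2] is the SMARTS for a nitrile: a nitrogen triple-bonded to a two-connected carbon.
The molecule carries 3 separate instances of a nitrile (-C#N) meeting every constraint; each maps to a distinct set of atoms, giving 3 matches.

3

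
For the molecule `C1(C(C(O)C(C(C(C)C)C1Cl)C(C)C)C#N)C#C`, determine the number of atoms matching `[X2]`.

The query [X2] means: any atom with exactly two total connections (bonds + H).
Check the 18 heavy atoms by environment: 12× C (X4) → no; 1× O (X2) → match; 3× C (X2) → match; 1× Cl (X1) → no; 1× N (X1) → no.
Summing the matching environments: 1 + 3 = 4 matching atoms.

4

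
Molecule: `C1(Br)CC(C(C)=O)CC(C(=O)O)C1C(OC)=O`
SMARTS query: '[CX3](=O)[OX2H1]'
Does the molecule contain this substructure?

Yes

The pattern [CX3](=O)[OX2H1] describes an sp2 carbon double-bonded to O and single-bonded to an -OH oxygen — a carboxylic acid.
The molecule carries a carboxylic acid group (-C(=O)OH), whose atoms satisfy every constraint of the query, so the pattern matches.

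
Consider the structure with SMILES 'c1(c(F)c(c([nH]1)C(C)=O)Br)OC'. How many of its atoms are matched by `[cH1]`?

0

The query [cH1] means: aromatic carbon bearing exactly one hydrogen.
Check the 12 heavy atoms by environment: 1× n (aromatic, H1) → no; 4× c (aromatic, H0) → no; 1× C (H0) → no; 2× O (H0) → no; 2× C (H3) → no; 1× F (H0) → no; 1× Br (H0) → no.
No environment satisfies the query, so 0 matching atoms.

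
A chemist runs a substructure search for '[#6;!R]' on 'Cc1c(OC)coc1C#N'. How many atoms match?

3

Check the 10 heavy atoms by environment: 1× o (aromatic, in 5-ring) → no; 4× c (aromatic, in 5-ring) → no; 1× O (acyclic) → no; 3× C (acyclic) → match; 1× N (acyclic) → no.
That gives 3 matching atoms.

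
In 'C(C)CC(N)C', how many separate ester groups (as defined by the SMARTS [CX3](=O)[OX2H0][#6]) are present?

[CX3](=O)[OX2H0][#6] is the SMARTS for an ester: a carbonyl carbon bonded to an oxygen that is itself bonded to carbon (no H on that O).
No fragment in the molecule satisfies every constraint, giving 0 matches.

0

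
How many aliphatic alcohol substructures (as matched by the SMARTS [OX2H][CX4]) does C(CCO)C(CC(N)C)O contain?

2

[OX2H][CX4] is the SMARTS for an aliphatic alcohol: a hydroxyl oxygen bound to an sp3 (X4) carbon.
The molecule carries 2 separate instances of a hydroxyl group (-OH) meeting every constraint; each maps to a distinct set of atoms, giving 2 matches.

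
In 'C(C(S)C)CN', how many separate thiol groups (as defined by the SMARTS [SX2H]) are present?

[SX2H] is the SMARTS for a thiol: an aliphatic sulfur with two connections, one being H.
Exactly one fragment in the molecule meets all constraints, giving 1 match.

1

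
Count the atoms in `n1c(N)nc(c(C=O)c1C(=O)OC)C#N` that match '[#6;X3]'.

The query [#6;X3] means: any carbon (aromatic or not) with three total connections.
Check the 15 heavy atoms by environment: 2× n (aromatic, X2) → no; 4× c (aromatic, X3) → match; 2× C (X3) → match; 2× O (X1) → no; 1× N (X3) → no; 1× C (X2) → no; 1× N (X1) → no; 1× O (X2) → no; 1× C (X4) → no.
Summing the matching environments: 4 + 2 = 6 matching atoms.

6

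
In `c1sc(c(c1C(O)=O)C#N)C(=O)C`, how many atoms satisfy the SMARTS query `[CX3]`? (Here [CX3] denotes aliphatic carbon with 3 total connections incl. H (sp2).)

Check the 13 heavy atoms by environment: 1× s (aromatic, X2) → no; 4× c (aromatic, X3) → no; 2× C (X3) → match; 2× O (X1) → no; 1× C (X4) → no; 1× C (X2) → no; 1× N (X1) → no; 1× O (X2) → no.
That gives 2 matching atoms.

2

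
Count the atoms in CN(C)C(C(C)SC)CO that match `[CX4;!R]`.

The query [CX4;!R] means: aliphatic carbon with four total connections, not in a ring.
Check the 10 heavy atoms by environment: 7× C (X4, acyclic) → match; 1× S (X2, acyclic) → no; 1× N (X3, acyclic) → no; 1× O (X2, acyclic) → no.
That gives 7 matching atoms.

7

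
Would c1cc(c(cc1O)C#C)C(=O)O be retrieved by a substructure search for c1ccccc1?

The pattern c1ccccc1 describes six aromatic carbons in a ring — a benzene ring.
The required atom environment is present in the molecule, so the pattern matches.

Yes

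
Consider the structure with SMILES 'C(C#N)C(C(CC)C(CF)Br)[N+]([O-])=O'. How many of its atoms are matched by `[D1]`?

6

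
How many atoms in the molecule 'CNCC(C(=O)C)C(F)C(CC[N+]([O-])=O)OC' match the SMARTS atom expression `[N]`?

2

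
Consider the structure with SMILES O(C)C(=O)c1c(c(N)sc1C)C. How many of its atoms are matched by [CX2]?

0

The query [CX2] means: C with X2: aliphatic carbon with exactly 2 total connections.
Check the 12 heavy atoms by environment: 1× s (aromatic, X2) → no; 4× c (aromatic, X3) → no; 3× C (X4) → no; 1× C (X3) → no; 1× O (X1) → no; 1× O (X2) → no; 1× N (X3) → no.
No environment satisfies the query, so 0 matching atoms.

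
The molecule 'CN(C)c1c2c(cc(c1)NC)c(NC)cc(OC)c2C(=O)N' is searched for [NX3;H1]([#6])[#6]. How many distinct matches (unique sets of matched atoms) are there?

2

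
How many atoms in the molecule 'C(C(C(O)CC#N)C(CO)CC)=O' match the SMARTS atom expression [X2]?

3

The query [X2] means: any atom with exactly two total connections (bonds + H).
Check the 13 heavy atoms by environment: 7× C (X4) → no; 1× C (X2) → match; 1× N (X1) → no; 2× O (X2) → match; 1× C (X3) → no; 1× O (X1) → no.
Summing the matching environments: 1 + 2 = 3 matching atoms.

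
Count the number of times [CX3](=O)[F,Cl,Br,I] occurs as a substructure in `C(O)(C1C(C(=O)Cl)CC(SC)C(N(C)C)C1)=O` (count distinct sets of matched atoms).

1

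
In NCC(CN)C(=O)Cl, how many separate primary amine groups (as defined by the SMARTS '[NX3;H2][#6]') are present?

2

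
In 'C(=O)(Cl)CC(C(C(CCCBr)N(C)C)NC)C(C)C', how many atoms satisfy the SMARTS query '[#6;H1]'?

4

Check the 19 heavy atoms by environment: 4× C (H2) → no; 4× C (H1) → match; 1× N (H0) → no; 5× C (H3) → no; 1× C (H0) → no; 1× O (H0) → no; 1× Cl (H0) → no; 1× Br (H0) → no; 1× N (H1) → no.
That gives 4 matching atoms.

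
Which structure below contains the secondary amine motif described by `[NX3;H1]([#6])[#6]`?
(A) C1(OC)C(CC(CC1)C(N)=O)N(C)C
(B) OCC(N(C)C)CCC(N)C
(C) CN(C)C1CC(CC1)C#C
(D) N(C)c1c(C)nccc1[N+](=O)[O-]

[NX3;H1]([#6])[#6] describes a trivalent nitrogen with one H, bonded to two carbons (a secondary amine).
(A) has a dimethylamino group (-N(CH3)2) but the nitrogen has H0, not H1.
(B) has a dimethylamino group (-N(CH3)2) but the nitrogen has H0, not H1.
(C) has a dimethylamino group (-N(CH3)2) but the nitrogen has H0, not H1.
(D) contains an N-methylamino group (-NHCH3), which satisfies every atom and bond constraint.
So the answer is (D).

D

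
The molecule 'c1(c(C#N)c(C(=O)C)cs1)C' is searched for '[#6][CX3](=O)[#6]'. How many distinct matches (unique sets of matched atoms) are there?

1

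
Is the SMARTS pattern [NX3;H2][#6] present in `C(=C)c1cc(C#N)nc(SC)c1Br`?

The pattern [NX3;H2][#6] describes a trivalent nitrogen with two H attached to carbon — a primary amine.
The closest candidate here is a nitrile (-C#N), but the nitrogen is NX1 (triple-bonded), not NX3 with two H. No other fragment satisfies the full query, so there is no match.

No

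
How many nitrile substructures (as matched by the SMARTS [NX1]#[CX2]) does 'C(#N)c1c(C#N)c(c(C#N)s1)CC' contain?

3

[NX1]#[CX2] is the SMARTS for a nitrile: a nitrogen triple-bonded to a two-connected carbon.
The molecule carries 3 separate instances of a nitrile (-C#N) meeting every constraint; each maps to a distinct set of atoms, giving 3 matches.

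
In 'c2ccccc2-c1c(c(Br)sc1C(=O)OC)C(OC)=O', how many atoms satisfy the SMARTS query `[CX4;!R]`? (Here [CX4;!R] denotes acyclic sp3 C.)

Check the 20 heavy atoms by environment: 1× s (aromatic, X2, in 5-ring) → no; 4× c (aromatic, X3, in 5-ring) → no; 2× C (X3, acyclic) → no; 2× O (X1, acyclic) → no; 2× O (X2, acyclic) → no; 2× C (X4, acyclic) → match; 6× c (aromatic, X3, in 6-ring) → no; 1× Br (X1, acyclic) → no.
That gives 2 matching atoms.

2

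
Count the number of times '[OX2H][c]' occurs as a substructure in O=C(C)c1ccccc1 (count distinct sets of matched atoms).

[OX2H][c] is the SMARTS for a phenol: a hydroxyl oxygen attached to an aromatic carbon.
No fragment in the molecule satisfies every constraint, giving 0 matches.

0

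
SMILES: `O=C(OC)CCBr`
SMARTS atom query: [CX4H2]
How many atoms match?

2

The query [CX4H2] means: sp3 carbon (X4) with exactly two hydrogens.
Check the 7 heavy atoms by environment: 2× C (H2, X4) → match; 1× C (H0, X3) → no; 1× O (H0, X1) → no; 1× O (H0, X2) → no; 1× C (H3, X4) → no; 1× Br (H0, X1) → no.
That gives 2 matching atoms.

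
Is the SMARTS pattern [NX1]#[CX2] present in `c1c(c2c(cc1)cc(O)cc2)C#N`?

Yes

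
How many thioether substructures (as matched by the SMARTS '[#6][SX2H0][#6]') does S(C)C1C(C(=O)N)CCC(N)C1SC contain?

[#6][SX2H0][#6] is the SMARTS for a thioether: an aliphatic sulfur bridging two carbons with no H on the sulfur.
The molecule carries 2 separate instances of a methylthio ether (-SCH3) meeting every constraint; each maps to a distinct set of atoms, giving 2 matches.

2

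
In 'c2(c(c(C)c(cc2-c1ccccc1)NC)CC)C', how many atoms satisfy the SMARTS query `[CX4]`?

5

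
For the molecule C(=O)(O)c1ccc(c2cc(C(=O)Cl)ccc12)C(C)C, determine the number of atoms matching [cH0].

The query [cH0] means: aromatic carbon with no attached hydrogen (substituted or ring-fusion).
Check the 19 heavy atoms by environment: 5× c (aromatic, H0) → match; 5× c (aromatic, H1) → no; 1× C (H1) → no; 2× C (H3) → no; 2× C (H0) → no; 2× O (H0) → no; 1× O (H1) → no; 1× Cl (H0) → no.
That gives 5 matching atoms.

5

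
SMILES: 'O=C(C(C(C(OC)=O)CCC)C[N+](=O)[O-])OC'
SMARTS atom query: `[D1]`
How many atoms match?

7

The query [D1] means: atom with exactly one heavy-atom neighbour (degree 1).
Check the 17 heavy atoms by environment: 3× C (D2) → no; 4× C (D3) → no; 1× N (charge +1, D3) → no; 1× O (charge -1, D1) → match; 3× O (D1) → match; 2× O (D2) → no; 3× C (D1) → match.
Summing the matching environments: 1 + 3 + 3 = 7 matching atoms.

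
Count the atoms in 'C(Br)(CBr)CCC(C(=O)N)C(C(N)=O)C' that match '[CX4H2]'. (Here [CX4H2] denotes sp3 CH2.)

3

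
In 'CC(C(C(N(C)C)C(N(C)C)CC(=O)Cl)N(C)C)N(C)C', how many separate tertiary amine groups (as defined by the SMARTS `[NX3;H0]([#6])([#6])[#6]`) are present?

[NX3;H0]([#6])([#6])[#6] is the SMARTS for a tertiary amine: a trivalent nitrogen with no H, bonded to three carbons.
The molecule carries 4 separate instances of a dimethylamino group (-N(CH3)2) meeting every constraint; each maps to a distinct set of atoms, giving 4 matches.

4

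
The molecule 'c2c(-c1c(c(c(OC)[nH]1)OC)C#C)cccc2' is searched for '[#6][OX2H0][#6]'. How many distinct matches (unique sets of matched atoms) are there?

[#6][OX2H0][#6] is the SMARTS for an ether: an aliphatic oxygen bridging two carbons with no H on the oxygen.
The molecule carries 2 separate instances of a methoxy ether (-OCH3) meeting every constraint; each maps to a distinct set of atoms, giving 2 matches.

2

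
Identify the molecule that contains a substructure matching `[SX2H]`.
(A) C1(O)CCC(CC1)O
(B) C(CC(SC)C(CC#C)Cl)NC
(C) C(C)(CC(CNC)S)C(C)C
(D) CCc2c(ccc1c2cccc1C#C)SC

C

[SX2H] describes an aliphatic sulfur with two connections, one being H (a thiol).
(A) has a hydroxyl group (-OH) but it is an -OH, not an -SH.
(B) has a methylthio ether (-SCH3) but the sulfur has H0 (bonded to two carbons), not H1.
(C) contains a thiol (-SH), which satisfies every atom and bond constraint.
(D) has a methylthio ether (-SCH3) but the sulfur has H0 (bonded to two carbons), not H1.
So the answer is (C).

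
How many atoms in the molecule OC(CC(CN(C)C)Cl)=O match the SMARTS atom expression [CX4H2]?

Check the 10 heavy atoms by environment: 2× C (H2, X4) → match; 1× C (H1, X4) → no; 1× Cl (H0, X1) → no; 1× C (H0, X3) → no; 1× O (H0, X1) → no; 1× O (H1, X2) → no; 1× N (H0, X3) → no; 2× C (H3, X4) → no.
That gives 2 matching atoms.

2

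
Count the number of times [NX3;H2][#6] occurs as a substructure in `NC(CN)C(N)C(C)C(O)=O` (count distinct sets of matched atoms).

[NX3;H2][#6] is the SMARTS for a primary amine: a trivalent nitrogen with two H attached to carbon.
The molecule carries 3 separate instances of a primary amino group (-NH2) meeting every constraint; each maps to a distinct set of atoms, giving 3 matches.

3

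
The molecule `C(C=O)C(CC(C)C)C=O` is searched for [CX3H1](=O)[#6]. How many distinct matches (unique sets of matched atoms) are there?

2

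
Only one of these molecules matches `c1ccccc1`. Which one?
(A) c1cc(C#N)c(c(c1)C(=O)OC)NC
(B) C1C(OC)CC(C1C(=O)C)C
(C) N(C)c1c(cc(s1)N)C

A

c1ccccc1 describes six aromatic carbons in a ring (a benzene ring).
(A) contains the required atom environment, so the pattern matches.
(B) has a methyl group (-CH3) but no six-membered all-carbon aromatic ring is present.
(C) has a methyl group (-CH3) but no six-membered all-carbon aromatic ring is present.
So the answer is (A).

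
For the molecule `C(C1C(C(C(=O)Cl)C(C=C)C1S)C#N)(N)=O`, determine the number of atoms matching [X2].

2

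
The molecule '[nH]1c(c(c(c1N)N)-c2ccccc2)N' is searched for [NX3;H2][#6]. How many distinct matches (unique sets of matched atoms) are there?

3

[NX3;H2][#6] is the SMARTS for a primary amine: a trivalent nitrogen with two H attached to carbon.
The molecule carries 3 separate instances of a primary amino group (-NH2) meeting every constraint; each maps to a distinct set of atoms, giving 3 matches.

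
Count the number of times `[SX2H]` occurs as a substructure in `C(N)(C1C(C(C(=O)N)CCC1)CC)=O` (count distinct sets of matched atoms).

[SX2H] is the SMARTS for a thiol: an aliphatic sulfur with two connections, one being H.
No fragment in the molecule satisfies every constraint, giving 0 matches.

0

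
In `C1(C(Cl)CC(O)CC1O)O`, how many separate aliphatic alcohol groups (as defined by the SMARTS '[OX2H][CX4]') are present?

3

[OX2H][CX4] is the SMARTS for an aliphatic alcohol: a hydroxyl oxygen bound to an sp3 (X4) carbon.
The molecule carries 3 separate instances of a hydroxyl group (-OH) meeting every constraint; each maps to a distinct set of atoms, giving 3 matches.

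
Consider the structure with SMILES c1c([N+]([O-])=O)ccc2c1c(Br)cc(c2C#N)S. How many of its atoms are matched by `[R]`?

10

The query [R] means: R matches any atom that is part of a ring.
Check the 17 heavy atoms by environment: 10× c (aromatic, in 6-ring) → match; 1× Br (acyclic) → no; 1× N (charge +1, acyclic) → no; 1× O (charge -1, acyclic) → no; 1× O (acyclic) → no; 1× C (acyclic) → no; 1× N (acyclic) → no; 1× S (acyclic) → no.
That gives 10 matching atoms.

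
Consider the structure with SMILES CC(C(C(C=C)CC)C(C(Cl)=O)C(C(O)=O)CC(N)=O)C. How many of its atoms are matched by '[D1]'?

The query [D1] means: atom with exactly one heavy-atom neighbour (degree 1).
Check the 21 heavy atoms by environment: 4× C (D1) → match; 3× C (D2) → no; 8× C (D3) → no; 4× O (D1) → match; 1× Cl (D1) → match; 1× N (D1) → match.
Summing the matching environments: 4 + 4 + 1 + 1 = 10 matching atoms.

10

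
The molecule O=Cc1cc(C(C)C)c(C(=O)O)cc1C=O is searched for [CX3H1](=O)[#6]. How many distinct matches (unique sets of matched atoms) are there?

2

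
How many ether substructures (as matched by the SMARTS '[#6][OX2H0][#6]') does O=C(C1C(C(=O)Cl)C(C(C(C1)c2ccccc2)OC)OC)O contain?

2

[#6][OX2H0][#6] is the SMARTS for an ether: an aliphatic oxygen bridging two carbons with no H on the oxygen.
The molecule carries 2 separate instances of a methoxy ether (-OCH3) meeting every constraint; each maps to a distinct set of atoms, giving 2 matches.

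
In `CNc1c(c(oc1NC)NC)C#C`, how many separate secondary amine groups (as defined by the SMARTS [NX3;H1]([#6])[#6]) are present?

[NX3;H1]([#6])[#6] is the SMARTS for a secondary amine: a trivalent nitrogen with one H, bonded to two carbons.
The molecule carries 3 separate instances of an N-methylamino group (-NHCH3) meeting every constraint; each maps to a distinct set of atoms, giving 3 matches.

3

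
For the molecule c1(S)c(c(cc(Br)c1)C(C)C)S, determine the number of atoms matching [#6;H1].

3

The query [#6;H1] means: any carbon bearing exactly one hydrogen.
Check the 12 heavy atoms by environment: 4× c (aromatic, H0) → no; 2× c (aromatic, H1) → match; 1× C (H1) → match; 2× C (H3) → no; 2× S (H1) → no; 1× Br (H0) → no.
Summing the matching environments: 2 + 1 = 3 matching atoms.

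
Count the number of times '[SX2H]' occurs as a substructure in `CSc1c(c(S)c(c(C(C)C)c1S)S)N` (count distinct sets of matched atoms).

3

[SX2H] is the SMARTS for a thiol: an aliphatic sulfur with two connections, one being H.
The molecule carries 3 separate instances of a thiol (-SH) meeting every constraint; each maps to a distinct set of atoms, giving 3 matches.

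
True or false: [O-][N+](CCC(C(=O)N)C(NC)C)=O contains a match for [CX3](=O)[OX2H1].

False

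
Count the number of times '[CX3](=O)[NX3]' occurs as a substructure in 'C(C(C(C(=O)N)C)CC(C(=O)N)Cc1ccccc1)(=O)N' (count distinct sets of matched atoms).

3

[CX3](=O)[NX3] is the SMARTS for an amide: a carbonyl carbon bonded to a trivalent nitrogen.
The molecule carries 3 separate instances of a primary amide (-C(=O)NH2) meeting every constraint; each maps to a distinct set of atoms, giving 3 matches.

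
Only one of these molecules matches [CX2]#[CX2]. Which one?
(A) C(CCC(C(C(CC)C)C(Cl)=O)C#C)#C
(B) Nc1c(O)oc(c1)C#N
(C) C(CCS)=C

A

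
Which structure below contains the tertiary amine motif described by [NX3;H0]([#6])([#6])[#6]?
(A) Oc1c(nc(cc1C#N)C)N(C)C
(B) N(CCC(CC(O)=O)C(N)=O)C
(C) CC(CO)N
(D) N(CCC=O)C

[NX3;H0]([#6])([#6])[#6] describes a trivalent nitrogen with no H, bonded to three carbons (a tertiary amine).
(A) contains a dimethylamino group (-N(CH3)2), which satisfies every atom and bond constraint.
(B) has a primary amide (-C(=O)NH2) but the amide nitrogen has H2 and only one carbon neighbour.
(C) has a primary amino group (-NH2) but the nitrogen has H2, not H0 with three carbons.
(D) has an N-methylamino group (-NHCH3) but the nitrogen still has one H (H1), not H0.
So the answer is (A).

A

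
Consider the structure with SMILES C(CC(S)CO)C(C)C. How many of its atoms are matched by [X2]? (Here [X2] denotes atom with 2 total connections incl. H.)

2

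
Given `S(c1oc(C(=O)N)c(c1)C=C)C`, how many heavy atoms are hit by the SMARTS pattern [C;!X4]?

The query [C;!X4] means: aliphatic carbon that does not have four total connections.
Check the 12 heavy atoms by environment: 1× o (aromatic, X2) → no; 4× c (aromatic, X3) → no; 3× C (X3) → match; 1× O (X1) → no; 1× N (X3) → no; 1× S (X2) → no; 1× C (X4) → no.
That gives 3 matching atoms.

3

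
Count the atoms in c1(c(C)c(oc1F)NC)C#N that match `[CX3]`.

0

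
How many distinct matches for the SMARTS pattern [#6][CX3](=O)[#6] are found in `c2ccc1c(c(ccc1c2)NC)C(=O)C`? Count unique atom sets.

[#6][CX3](=O)[#6] is the SMARTS for a ketone: a carbonyl carbon (no H) flanked by two carbons.
Exactly one fragment in the molecule meets all constraints, giving 1 match.

1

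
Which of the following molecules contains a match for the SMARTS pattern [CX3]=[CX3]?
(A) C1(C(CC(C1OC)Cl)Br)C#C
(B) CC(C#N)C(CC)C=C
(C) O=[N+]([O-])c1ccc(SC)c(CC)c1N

B

[CX3]=[CX3] describes a non-aromatic C=C double bond between two sp2 carbons (an alkene).
(A) has an ethynyl group (-C#CH) but the C-C bond is a triple bond, not a double bond.
(B) contains a vinyl group (-CH=CH2), which satisfies every atom and bond constraint.
(C) has an ethyl group (-CH2CH3) but its C-C bond is a single bond between CX4 carbons, not CX3=CX3.
So the answer is (B).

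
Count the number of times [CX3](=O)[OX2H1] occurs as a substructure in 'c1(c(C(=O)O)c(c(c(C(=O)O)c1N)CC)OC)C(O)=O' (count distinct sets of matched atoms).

[CX3](=O)[OX2H1] is the SMARTS for a carboxylic acid: an sp2 carbon double-bonded to O and single-bonded to an -OH oxygen.
The molecule carries 3 separate instances of a carboxylic acid group (-C(=O)OH) meeting every constraint; each maps to a distinct set of atoms, giving 3 matches.

3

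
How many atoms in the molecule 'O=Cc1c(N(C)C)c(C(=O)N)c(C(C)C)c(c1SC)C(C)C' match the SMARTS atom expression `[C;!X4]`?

The query [C;!X4] means: aliphatic carbon that does not have four total connections.
Check the 22 heavy atoms by environment: 6× c (aromatic, X3) → no; 2× N (X3) → no; 9× C (X4) → no; 1× S (X2) → no; 2× C (X3) → match; 2× O (X1) → no.
That gives 2 matching atoms.

2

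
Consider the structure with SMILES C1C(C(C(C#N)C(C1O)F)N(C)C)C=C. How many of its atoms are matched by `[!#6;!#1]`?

The query [!#6;!#1] means: not carbon and not hydrogen — any heteroatom.
Check the 15 heavy atoms by environment: 11× C → no; 2× N → match; 1× O → match; 1× F → match.
Summing the matching environments: 2 + 1 + 1 = 4 matching atoms.

4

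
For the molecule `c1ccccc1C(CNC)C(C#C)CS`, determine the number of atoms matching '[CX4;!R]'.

5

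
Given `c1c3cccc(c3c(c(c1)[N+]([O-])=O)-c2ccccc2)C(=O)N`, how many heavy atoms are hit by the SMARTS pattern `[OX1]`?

Check the 22 heavy atoms by environment: 16× c (aromatic, X3) → no; 1× N (charge +1, X3) → no; 1× O (charge -1, X1) → match; 2× O (X1) → match; 1× C (X3) → no; 1× N (X3) → no.
Summing the matching environments: 1 + 2 = 3 matching atoms.

3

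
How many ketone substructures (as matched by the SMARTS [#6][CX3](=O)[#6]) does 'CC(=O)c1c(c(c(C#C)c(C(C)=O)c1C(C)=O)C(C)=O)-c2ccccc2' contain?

4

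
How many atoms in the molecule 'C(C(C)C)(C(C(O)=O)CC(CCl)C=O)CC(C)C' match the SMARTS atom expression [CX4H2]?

The query [CX4H2] means: sp3 carbon (X4) with exactly two hydrogens.
Check the 18 heavy atoms by environment: 3× C (H2, X4) → match; 5× C (H1, X4) → no; 4× C (H3, X4) → no; 1× Cl (H0, X1) → no; 1× C (H0, X3) → no; 2× O (H0, X1) → no; 1× O (H1, X2) → no; 1× C (H1, X3) → no.
That gives 3 matching atoms.

3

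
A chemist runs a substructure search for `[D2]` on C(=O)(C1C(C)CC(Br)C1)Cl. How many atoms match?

2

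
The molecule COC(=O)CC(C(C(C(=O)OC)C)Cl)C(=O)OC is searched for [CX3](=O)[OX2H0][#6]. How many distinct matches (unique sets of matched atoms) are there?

3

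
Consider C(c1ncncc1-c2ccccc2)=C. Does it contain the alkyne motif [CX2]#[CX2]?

The pattern [CX2]#[CX2] describes a carbon-carbon triple bond — an alkyne.
The closest candidate here is a vinyl group (-CH=CH2), but the C=C is a double bond; both carbons are CX3, not CX2. No other fragment satisfies the full query, so there is no match.

No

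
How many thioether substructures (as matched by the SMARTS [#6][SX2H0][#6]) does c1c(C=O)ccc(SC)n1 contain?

[#6][SX2H0][#6] is the SMARTS for a thioether: an aliphatic sulfur bridging two carbons with no H on the sulfur.
Exactly one fragment in the molecule meets all constraints, giving 1 match.

1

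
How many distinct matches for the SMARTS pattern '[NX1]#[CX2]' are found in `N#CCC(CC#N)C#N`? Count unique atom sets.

[NX1]#[CX2] is the SMARTS for a nitrile: a nitrogen triple-bonded to a two-connected carbon.
The molecule carries 3 separate instances of a nitrile (-C#N) meeting every constraint; each maps to a distinct set of atoms, giving 3 matches.

3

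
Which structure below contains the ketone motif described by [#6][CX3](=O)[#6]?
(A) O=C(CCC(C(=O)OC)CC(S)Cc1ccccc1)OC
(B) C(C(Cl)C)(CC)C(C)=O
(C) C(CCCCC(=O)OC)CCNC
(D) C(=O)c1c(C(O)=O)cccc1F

B

[#6][CX3](=O)[#6] describes a carbonyl carbon (no H) flanked by two carbons (a ketone).
(A) has a methyl-ester group (-C(=O)OCH3) but one neighbour of the carbonyl carbon is O, not C.
(B) contains an acetyl/ketone group (-C(=O)CH3), which satisfies every atom and bond constraint.
(C) has a methyl-ester group (-C(=O)OCH3) but one neighbour of the carbonyl carbon is O, not C.
(D) has an aldehyde (-CHO) but the carbonyl carbon has H1, so it is not flanked by two carbons.
So the answer is (B).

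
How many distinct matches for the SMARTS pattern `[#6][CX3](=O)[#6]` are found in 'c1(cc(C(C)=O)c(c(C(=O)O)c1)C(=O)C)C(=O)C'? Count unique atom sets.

3

[#6][CX3](=O)[#6] is the SMARTS for a ketone: a carbonyl carbon (no H) flanked by two carbons.
The molecule carries 3 separate instances of an acetyl/ketone group (-C(=O)CH3) meeting every constraint; each maps to a distinct set of atoms, giving 3 matches.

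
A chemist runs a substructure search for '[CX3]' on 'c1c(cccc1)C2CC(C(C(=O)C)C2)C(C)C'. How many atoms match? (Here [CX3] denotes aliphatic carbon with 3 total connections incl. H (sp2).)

1

The query [CX3] means: C with X3: aliphatic carbon with exactly 3 total connections.
Check the 17 heavy atoms by environment: 9× C (X4) → no; 6× c (aromatic, X3) → no; 1× C (X3) → match; 1× O (X1) → no.
That gives 1 matching atom.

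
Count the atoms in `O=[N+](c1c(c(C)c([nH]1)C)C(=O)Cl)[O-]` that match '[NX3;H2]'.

0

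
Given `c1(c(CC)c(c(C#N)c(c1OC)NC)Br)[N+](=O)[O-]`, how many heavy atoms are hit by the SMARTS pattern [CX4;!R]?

4

The query [CX4;!R] means: aliphatic carbon with four total connections, not in a ring.
Check the 18 heavy atoms by environment: 6× c (aromatic, X3, in 6-ring) → no; 1× N (X3, acyclic) → no; 4× C (X4, acyclic) → match; 1× C (X2, acyclic) → no; 1× N (X1, acyclic) → no; 1× N (charge +1, X3, acyclic) → no; 1× O (charge -1, X1, acyclic) → no; 1× O (X1, acyclic) → no; 1× O (X2, acyclic) → no; 1× Br (X1, acyclic) → no.
That gives 4 matching atoms.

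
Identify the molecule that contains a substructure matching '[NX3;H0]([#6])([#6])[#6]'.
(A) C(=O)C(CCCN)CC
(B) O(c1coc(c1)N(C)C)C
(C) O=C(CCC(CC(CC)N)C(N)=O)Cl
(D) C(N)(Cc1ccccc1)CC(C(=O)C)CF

B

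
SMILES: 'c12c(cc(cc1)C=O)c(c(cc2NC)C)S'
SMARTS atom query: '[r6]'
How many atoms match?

10

The query [r6] means: r6 matches atoms in a six-membered ring.
Check the 16 heavy atoms by environment: 10× c (aromatic, in 6-ring) → match; 1× N (acyclic) → no; 3× C (acyclic) → no; 1× O (acyclic) → no; 1× S (acyclic) → no.
That gives 10 matching atoms.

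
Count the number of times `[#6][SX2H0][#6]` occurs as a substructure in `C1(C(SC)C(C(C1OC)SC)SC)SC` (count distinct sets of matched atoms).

[#6][SX2H0][#6] is the SMARTS for a thioether: an aliphatic sulfur bridging two carbons with no H on the sulfur.
The molecule carries 4 separate instances of a methylthio ether (-SCH3) meeting every constraint; each maps to a distinct set of atoms, giving 4 matches.

4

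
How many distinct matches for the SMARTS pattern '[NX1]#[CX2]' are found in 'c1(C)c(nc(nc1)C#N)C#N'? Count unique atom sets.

[NX1]#[CX2] is the SMARTS for a nitrile: a nitrogen triple-bonded to a two-connected carbon.
The molecule carries 2 separate instances of a nitrile (-C#N) meeting every constraint; each maps to a distinct set of atoms, giving 2 matches.

2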